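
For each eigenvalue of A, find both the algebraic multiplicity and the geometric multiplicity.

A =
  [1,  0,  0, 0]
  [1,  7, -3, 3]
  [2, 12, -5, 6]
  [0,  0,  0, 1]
λ = 1: alg = 4, geom = 3

Step 1 — factor the characteristic polynomial to read off the algebraic multiplicities:
  χ_A(x) = (x - 1)^4

Step 2 — compute geometric multiplicities via the rank-nullity identity g(λ) = n − rank(A − λI):
  rank(A − (1)·I) = 1, so dim ker(A − (1)·I) = n − 1 = 3

Summary:
  λ = 1: algebraic multiplicity = 4, geometric multiplicity = 3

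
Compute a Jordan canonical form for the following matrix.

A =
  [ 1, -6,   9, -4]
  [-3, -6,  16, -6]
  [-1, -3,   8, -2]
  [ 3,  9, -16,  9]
J_3(3) ⊕ J_1(3)

The characteristic polynomial is
  det(x·I − A) = x^4 - 12*x^3 + 54*x^2 - 108*x + 81 = (x - 3)^4

Eigenvalues and multiplicities (the geometric multiplicity of λ is n − rank(A − λI), which equals the number of Jordan blocks for λ):
  λ = 3: algebraic multiplicity = 4, geometric multiplicity = 2

Determining the block sizes for each eigenvalue:
  λ = 3: with am = 4 and gm = 2, the partition is not yet determined (e.g. several partitions of 4 into 2 parts exist). Let N = A − (3)·I. Computing rank(N^1) = 2, rank(N^2) = 1, rank(N^3) = 0; the number of blocks of size ≥ j is rank(N^{j−1}) − rank(N^j), giving [2, 1, 1]. So we have 1 block(s) of size 3, 1 block(s) of size 1 → block sizes [3, 1]

Assembling the blocks gives a Jordan form
J =
  [3, 1, 0, 0]
  [0, 3, 1, 0]
  [0, 0, 3, 0]
  [0, 0, 0, 3]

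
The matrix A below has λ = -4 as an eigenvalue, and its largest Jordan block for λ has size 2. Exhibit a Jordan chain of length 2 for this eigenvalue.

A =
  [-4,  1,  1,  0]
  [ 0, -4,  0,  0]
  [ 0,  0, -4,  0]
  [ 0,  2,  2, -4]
A Jordan chain for λ = -4 of length 2:
v_1 = (1, 0, 0, 2)ᵀ
v_2 = (0, 1, 0, 0)ᵀ

Let N = A − (-4)·I. We want v_2 with N^2 v_2 = 0 but N^1 v_2 ≠ 0; then v_{j-1} := N · v_j for j = 2, …, 2.

Pick v_2 = (0, 1, 0, 0)ᵀ.
Then v_1 = N · v_2 = (1, 0, 0, 2)ᵀ.

Sanity check: (A − (-4)·I) v_1 = (0, 0, 0, 0)ᵀ = 0. ✓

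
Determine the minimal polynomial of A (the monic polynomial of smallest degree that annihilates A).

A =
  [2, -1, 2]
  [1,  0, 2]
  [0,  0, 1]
x^2 - 2*x + 1

The characteristic polynomial is χ_A(x) = (x - 1)^3, so the eigenvalues are known. The minimal polynomial is
  m_A(x) = Π_λ (x − λ)^{k_λ}
where k_λ is the size of the *largest* Jordan block for λ (equivalently, the smallest k with (A − λI)^k v = 0 for every generalised eigenvector v of λ).

  λ = 1: largest Jordan block has size 2, contributing (x − 1)^2

So m_A(x) = (x - 1)^2 = x^2 - 2*x + 1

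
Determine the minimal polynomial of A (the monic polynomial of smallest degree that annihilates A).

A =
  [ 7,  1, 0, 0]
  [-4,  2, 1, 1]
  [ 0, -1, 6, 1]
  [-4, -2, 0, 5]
x^3 - 15*x^2 + 75*x - 125

The characteristic polynomial is χ_A(x) = (x - 5)^4, so the eigenvalues are known. The minimal polynomial is
  m_A(x) = Π_λ (x − λ)^{k_λ}
where k_λ is the size of the *largest* Jordan block for λ (equivalently, the smallest k with (A − λI)^k v = 0 for every generalised eigenvector v of λ).

  λ = 5: largest Jordan block has size 3, contributing (x − 5)^3

So m_A(x) = (x - 5)^3 = x^3 - 15*x^2 + 75*x - 125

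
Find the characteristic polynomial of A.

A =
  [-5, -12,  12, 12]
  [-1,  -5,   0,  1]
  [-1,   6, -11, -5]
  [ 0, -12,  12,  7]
x^4 + 14*x^3 + 60*x^2 + 50*x - 125

Expanding det(x·I − A) (e.g. by cofactor expansion or by noting that A is similar to its Jordan form J, which has the same characteristic polynomial as A) gives
  χ_A(x) = x^4 + 14*x^3 + 60*x^2 + 50*x - 125
which factors as (x - 1)*(x + 5)^3. The eigenvalues (with algebraic multiplicities) are λ = -5 with multiplicity 3, λ = 1 with multiplicity 1.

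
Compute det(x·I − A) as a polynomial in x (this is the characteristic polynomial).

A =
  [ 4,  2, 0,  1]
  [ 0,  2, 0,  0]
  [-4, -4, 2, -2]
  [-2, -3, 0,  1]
x^4 - 9*x^3 + 30*x^2 - 44*x + 24

Expanding det(x·I − A) (e.g. by cofactor expansion or by noting that A is similar to its Jordan form J, which has the same characteristic polynomial as A) gives
  χ_A(x) = x^4 - 9*x^3 + 30*x^2 - 44*x + 24
which factors as (x - 3)*(x - 2)^3. The eigenvalues (with algebraic multiplicities) are λ = 2 with multiplicity 3, λ = 3 with multiplicity 1.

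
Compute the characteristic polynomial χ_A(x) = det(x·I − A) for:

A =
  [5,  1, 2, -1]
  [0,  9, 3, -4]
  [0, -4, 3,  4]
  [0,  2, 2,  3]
x^4 - 20*x^3 + 150*x^2 - 500*x + 625

Expanding det(x·I − A) (e.g. by cofactor expansion or by noting that A is similar to its Jordan form J, which has the same characteristic polynomial as A) gives
  χ_A(x) = x^4 - 20*x^3 + 150*x^2 - 500*x + 625
which factors as (x - 5)^4. The eigenvalues (with algebraic multiplicities) are λ = 5 with multiplicity 4.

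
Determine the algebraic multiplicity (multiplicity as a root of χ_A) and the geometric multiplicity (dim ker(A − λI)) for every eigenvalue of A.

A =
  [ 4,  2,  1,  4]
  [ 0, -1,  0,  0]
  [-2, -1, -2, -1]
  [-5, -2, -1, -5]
λ = -1: alg = 4, geom = 2

Step 1 — factor the characteristic polynomial to read off the algebraic multiplicities:
  χ_A(x) = (x + 1)^4

Step 2 — compute geometric multiplicities via the rank-nullity identity g(λ) = n − rank(A − λI):
  rank(A − (-1)·I) = 2, so dim ker(A − (-1)·I) = n − 2 = 2

Summary:
  λ = -1: algebraic multiplicity = 4, geometric multiplicity = 2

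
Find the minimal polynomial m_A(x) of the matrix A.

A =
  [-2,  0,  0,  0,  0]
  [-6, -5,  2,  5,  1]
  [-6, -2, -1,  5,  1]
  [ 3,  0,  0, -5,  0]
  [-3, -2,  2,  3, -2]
x^3 + 10*x^2 + 31*x + 30

The characteristic polynomial is χ_A(x) = (x + 2)^2*(x + 3)^2*(x + 5), so the eigenvalues are known. The minimal polynomial is
  m_A(x) = Π_λ (x − λ)^{k_λ}
where k_λ is the size of the *largest* Jordan block for λ (equivalently, the smallest k with (A − λI)^k v = 0 for every generalised eigenvector v of λ).

  λ = -5: largest Jordan block has size 1, contributing (x + 5)
  λ = -3: largest Jordan block has size 1, contributing (x + 3)
  λ = -2: largest Jordan block has size 1, contributing (x + 2)

So m_A(x) = (x + 2)*(x + 3)*(x + 5) = x^3 + 10*x^2 + 31*x + 30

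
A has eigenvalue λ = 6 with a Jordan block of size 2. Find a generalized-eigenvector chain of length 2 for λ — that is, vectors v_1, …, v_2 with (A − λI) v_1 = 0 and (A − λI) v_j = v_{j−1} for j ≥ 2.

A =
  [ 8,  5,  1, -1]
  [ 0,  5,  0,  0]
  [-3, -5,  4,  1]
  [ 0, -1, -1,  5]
A Jordan chain for λ = 6 of length 2:
v_1 = (1, 0, -1, 1)ᵀ
v_2 = (1, 0, -1, 0)ᵀ

Let N = A − (6)·I. We want v_2 with N^2 v_2 = 0 but N^1 v_2 ≠ 0; then v_{j-1} := N · v_j for j = 2, …, 2.

Pick v_2 = (1, 0, -1, 0)ᵀ.
Then v_1 = N · v_2 = (1, 0, -1, 1)ᵀ.

Sanity check: (A − (6)·I) v_1 = (0, 0, 0, 0)ᵀ = 0. ✓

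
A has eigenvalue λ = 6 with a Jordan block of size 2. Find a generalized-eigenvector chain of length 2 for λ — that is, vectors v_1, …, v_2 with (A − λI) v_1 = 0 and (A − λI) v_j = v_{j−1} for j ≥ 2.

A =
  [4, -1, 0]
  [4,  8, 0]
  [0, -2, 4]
A Jordan chain for λ = 6 of length 2:
v_1 = (-1, 2, -2)ᵀ
v_2 = (0, 1, 0)ᵀ

Let N = A − (6)·I. We want v_2 with N^2 v_2 = 0 but N^1 v_2 ≠ 0; then v_{j-1} := N · v_j for j = 2, …, 2.

Pick v_2 = (0, 1, 0)ᵀ.
Then v_1 = N · v_2 = (-1, 2, -2)ᵀ.

Sanity check: (A − (6)·I) v_1 = (0, 0, 0)ᵀ = 0. ✓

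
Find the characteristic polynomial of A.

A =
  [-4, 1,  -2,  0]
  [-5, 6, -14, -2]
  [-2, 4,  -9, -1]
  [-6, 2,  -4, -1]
x^4 + 8*x^3 + 22*x^2 + 24*x + 9

Expanding det(x·I − A) (e.g. by cofactor expansion or by noting that A is similar to its Jordan form J, which has the same characteristic polynomial as A) gives
  χ_A(x) = x^4 + 8*x^3 + 22*x^2 + 24*x + 9
which factors as (x + 1)^2*(x + 3)^2. The eigenvalues (with algebraic multiplicities) are λ = -3 with multiplicity 2, λ = -1 with multiplicity 2.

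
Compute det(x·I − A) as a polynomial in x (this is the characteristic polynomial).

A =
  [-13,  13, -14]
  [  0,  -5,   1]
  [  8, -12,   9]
x^3 + 9*x^2 + 27*x + 27

Expanding det(x·I − A) (e.g. by cofactor expansion or by noting that A is similar to its Jordan form J, which has the same characteristic polynomial as A) gives
  χ_A(x) = x^3 + 9*x^2 + 27*x + 27
which factors as (x + 3)^3. The eigenvalues (with algebraic multiplicities) are λ = -3 with multiplicity 3.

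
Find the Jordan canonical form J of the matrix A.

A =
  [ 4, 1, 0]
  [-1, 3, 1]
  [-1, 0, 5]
J_3(4)

The characteristic polynomial is
  det(x·I − A) = x^3 - 12*x^2 + 48*x - 64 = (x - 4)^3

Eigenvalues and multiplicities (the geometric multiplicity of λ is n − rank(A − λI), which equals the number of Jordan blocks for λ):
  λ = 4: algebraic multiplicity = 3, geometric multiplicity = 1

Determining the block sizes for each eigenvalue:
  λ = 4: one block (gm = 1), so the single block has size am = 3 → block sizes [3]

Assembling the blocks gives a Jordan form
J =
  [4, 1, 0]
  [0, 4, 1]
  [0, 0, 4]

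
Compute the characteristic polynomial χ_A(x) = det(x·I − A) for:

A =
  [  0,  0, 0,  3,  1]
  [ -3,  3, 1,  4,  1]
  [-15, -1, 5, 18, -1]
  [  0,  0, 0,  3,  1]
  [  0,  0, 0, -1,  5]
x^5 - 16*x^4 + 96*x^3 - 256*x^2 + 256*x

Expanding det(x·I − A) (e.g. by cofactor expansion or by noting that A is similar to its Jordan form J, which has the same characteristic polynomial as A) gives
  χ_A(x) = x^5 - 16*x^4 + 96*x^3 - 256*x^2 + 256*x
which factors as x*(x - 4)^4. The eigenvalues (with algebraic multiplicities) are λ = 0 with multiplicity 1, λ = 4 with multiplicity 4.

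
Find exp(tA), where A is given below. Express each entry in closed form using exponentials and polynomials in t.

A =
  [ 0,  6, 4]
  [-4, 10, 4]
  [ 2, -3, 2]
e^{tA} =
  [-4*t*exp(4*t) + exp(4*t), 6*t*exp(4*t), 4*t*exp(4*t)]
  [-4*t*exp(4*t), 6*t*exp(4*t) + exp(4*t), 4*t*exp(4*t)]
  [2*t*exp(4*t), -3*t*exp(4*t), -2*t*exp(4*t) + exp(4*t)]

Strategy: write A = P · J · P⁻¹ where J is a Jordan canonical form, so e^{tA} = P · e^{tJ} · P⁻¹, and e^{tJ} can be computed block-by-block.

A has Jordan form
J =
  [4, 1, 0]
  [0, 4, 0]
  [0, 0, 4]
(up to reordering of blocks).

Per-block formulas:
  For a 1×1 block at λ = 4: exp(t · [4]) = [e^(4t)].
  For a 2×2 Jordan block J_2(4): exp(t · J_2(4)) = e^(4t)·(I + t·N), where N is the 2×2 nilpotent shift.

After assembling e^{tJ} and conjugating by P, we get:

e^{tA} =
  [-4*t*exp(4*t) + exp(4*t), 6*t*exp(4*t), 4*t*exp(4*t)]
  [-4*t*exp(4*t), 6*t*exp(4*t) + exp(4*t), 4*t*exp(4*t)]
  [2*t*exp(4*t), -3*t*exp(4*t), -2*t*exp(4*t) + exp(4*t)]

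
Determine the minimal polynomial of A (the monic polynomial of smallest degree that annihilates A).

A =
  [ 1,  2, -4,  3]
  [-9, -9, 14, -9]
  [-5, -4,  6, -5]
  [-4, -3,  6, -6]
x^3 + 6*x^2 + 12*x + 8

The characteristic polynomial is χ_A(x) = (x + 2)^4, so the eigenvalues are known. The minimal polynomial is
  m_A(x) = Π_λ (x − λ)^{k_λ}
where k_λ is the size of the *largest* Jordan block for λ (equivalently, the smallest k with (A − λI)^k v = 0 for every generalised eigenvector v of λ).

  λ = -2: largest Jordan block has size 3, contributing (x + 2)^3

So m_A(x) = (x + 2)^3 = x^3 + 6*x^2 + 12*x + 8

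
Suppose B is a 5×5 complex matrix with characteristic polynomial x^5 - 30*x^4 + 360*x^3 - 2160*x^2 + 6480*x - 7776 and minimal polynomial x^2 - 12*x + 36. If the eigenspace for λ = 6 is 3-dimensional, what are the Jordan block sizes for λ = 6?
Block sizes for λ = 6: [2, 2, 1]

Step 1 — from the characteristic polynomial, algebraic multiplicity of λ = 6 is 5. From dim ker(B − (6)·I) = 3, there are exactly 3 Jordan blocks for λ = 6.
Step 2 — from the minimal polynomial, the factor (x − 6)^2 tells us the largest block for λ = 6 has size 2.
Step 3 — with total size 5, 3 blocks, and largest block 2, the block sizes (in nonincreasing order) are [2, 2, 1].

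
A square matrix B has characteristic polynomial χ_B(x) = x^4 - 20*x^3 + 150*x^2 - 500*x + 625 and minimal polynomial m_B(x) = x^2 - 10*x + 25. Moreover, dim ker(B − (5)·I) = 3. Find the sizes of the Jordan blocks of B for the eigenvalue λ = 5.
Block sizes for λ = 5: [2, 1, 1]

Step 1 — from the characteristic polynomial, algebraic multiplicity of λ = 5 is 4. From dim ker(B − (5)·I) = 3, there are exactly 3 Jordan blocks for λ = 5.
Step 2 — from the minimal polynomial, the factor (x − 5)^2 tells us the largest block for λ = 5 has size 2.
Step 3 — with total size 4, 3 blocks, and largest block 2, the block sizes (in nonincreasing order) are [2, 1, 1].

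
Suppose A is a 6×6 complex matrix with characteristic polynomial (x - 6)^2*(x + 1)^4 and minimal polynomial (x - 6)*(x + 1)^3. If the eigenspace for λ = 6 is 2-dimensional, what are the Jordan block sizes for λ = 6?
Block sizes for λ = 6: [1, 1]

Step 1 — from the characteristic polynomial, algebraic multiplicity of λ = 6 is 2. From dim ker(A − (6)·I) = 2, there are exactly 2 Jordan blocks for λ = 6.
Step 2 — from the minimal polynomial, the factor (x − 6) tells us the largest block for λ = 6 has size 1.
Step 3 — with total size 2, 2 blocks, and largest block 1, the block sizes (in nonincreasing order) are [1, 1].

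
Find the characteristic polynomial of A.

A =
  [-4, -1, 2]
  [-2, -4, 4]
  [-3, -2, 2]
x^3 + 6*x^2 + 12*x + 8

Expanding det(x·I − A) (e.g. by cofactor expansion or by noting that A is similar to its Jordan form J, which has the same characteristic polynomial as A) gives
  χ_A(x) = x^3 + 6*x^2 + 12*x + 8
which factors as (x + 2)^3. The eigenvalues (with algebraic multiplicities) are λ = -2 with multiplicity 3.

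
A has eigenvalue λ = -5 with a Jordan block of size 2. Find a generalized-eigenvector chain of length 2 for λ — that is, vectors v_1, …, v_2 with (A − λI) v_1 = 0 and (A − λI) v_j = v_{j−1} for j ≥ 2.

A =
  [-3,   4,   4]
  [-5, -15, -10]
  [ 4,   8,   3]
A Jordan chain for λ = -5 of length 2:
v_1 = (2, -5, 4)ᵀ
v_2 = (1, 0, 0)ᵀ

Let N = A − (-5)·I. We want v_2 with N^2 v_2 = 0 but N^1 v_2 ≠ 0; then v_{j-1} := N · v_j for j = 2, …, 2.

Pick v_2 = (1, 0, 0)ᵀ.
Then v_1 = N · v_2 = (2, -5, 4)ᵀ.

Sanity check: (A − (-5)·I) v_1 = (0, 0, 0)ᵀ = 0. ✓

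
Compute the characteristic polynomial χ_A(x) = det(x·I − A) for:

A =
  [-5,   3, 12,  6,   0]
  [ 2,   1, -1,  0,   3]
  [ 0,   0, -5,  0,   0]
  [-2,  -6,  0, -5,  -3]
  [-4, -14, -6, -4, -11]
x^5 + 25*x^4 + 250*x^3 + 1250*x^2 + 3125*x + 3125

Expanding det(x·I − A) (e.g. by cofactor expansion or by noting that A is similar to its Jordan form J, which has the same characteristic polynomial as A) gives
  χ_A(x) = x^5 + 25*x^4 + 250*x^3 + 1250*x^2 + 3125*x + 3125
which factors as (x + 5)^5. The eigenvalues (with algebraic multiplicities) are λ = -5 with multiplicity 5.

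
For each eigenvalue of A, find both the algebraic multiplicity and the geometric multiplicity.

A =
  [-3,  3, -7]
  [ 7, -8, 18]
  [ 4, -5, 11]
λ = 0: alg = 3, geom = 1

Step 1 — factor the characteristic polynomial to read off the algebraic multiplicities:
  χ_A(x) = x^3

Step 2 — compute geometric multiplicities via the rank-nullity identity g(λ) = n − rank(A − λI):
  rank(A − (0)·I) = 2, so dim ker(A − (0)·I) = n − 2 = 1

Summary:
  λ = 0: algebraic multiplicity = 3, geometric multiplicity = 1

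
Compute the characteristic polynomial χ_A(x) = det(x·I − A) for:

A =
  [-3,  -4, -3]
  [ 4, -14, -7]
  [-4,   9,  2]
x^3 + 15*x^2 + 75*x + 125

Expanding det(x·I − A) (e.g. by cofactor expansion or by noting that A is similar to its Jordan form J, which has the same characteristic polynomial as A) gives
  χ_A(x) = x^3 + 15*x^2 + 75*x + 125
which factors as (x + 5)^3. The eigenvalues (with algebraic multiplicities) are λ = -5 with multiplicity 3.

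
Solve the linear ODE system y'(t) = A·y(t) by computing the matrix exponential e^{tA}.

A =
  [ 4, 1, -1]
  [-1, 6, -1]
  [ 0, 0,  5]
e^{tA} =
  [-t*exp(5*t) + exp(5*t), t*exp(5*t), -t*exp(5*t)]
  [-t*exp(5*t), t*exp(5*t) + exp(5*t), -t*exp(5*t)]
  [0, 0, exp(5*t)]

Strategy: write A = P · J · P⁻¹ where J is a Jordan canonical form, so e^{tA} = P · e^{tJ} · P⁻¹, and e^{tJ} can be computed block-by-block.

A has Jordan form
J =
  [5, 1, 0]
  [0, 5, 0]
  [0, 0, 5]
(up to reordering of blocks).

Per-block formulas:
  For a 2×2 Jordan block J_2(5): exp(t · J_2(5)) = e^(5t)·(I + t·N), where N is the 2×2 nilpotent shift.
  For a 1×1 block at λ = 5: exp(t · [5]) = [e^(5t)].

After assembling e^{tJ} and conjugating by P, we get:

e^{tA} =
  [-t*exp(5*t) + exp(5*t), t*exp(5*t), -t*exp(5*t)]
  [-t*exp(5*t), t*exp(5*t) + exp(5*t), -t*exp(5*t)]
  [0, 0, exp(5*t)]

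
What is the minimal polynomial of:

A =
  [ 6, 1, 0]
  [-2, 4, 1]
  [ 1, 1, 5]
x^3 - 15*x^2 + 75*x - 125

The characteristic polynomial is χ_A(x) = (x - 5)^3, so the eigenvalues are known. The minimal polynomial is
  m_A(x) = Π_λ (x − λ)^{k_λ}
where k_λ is the size of the *largest* Jordan block for λ (equivalently, the smallest k with (A − λI)^k v = 0 for every generalised eigenvector v of λ).

  λ = 5: largest Jordan block has size 3, contributing (x − 5)^3

So m_A(x) = (x - 5)^3 = x^3 - 15*x^2 + 75*x - 125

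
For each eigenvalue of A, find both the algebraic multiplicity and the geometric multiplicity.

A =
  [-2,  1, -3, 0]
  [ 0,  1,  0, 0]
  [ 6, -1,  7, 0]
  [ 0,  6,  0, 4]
λ = 1: alg = 2, geom = 1; λ = 4: alg = 2, geom = 2

Step 1 — factor the characteristic polynomial to read off the algebraic multiplicities:
  χ_A(x) = (x - 4)^2*(x - 1)^2

Step 2 — compute geometric multiplicities via the rank-nullity identity g(λ) = n − rank(A − λI):
  rank(A − (1)·I) = 3, so dim ker(A − (1)·I) = n − 3 = 1
  rank(A − (4)·I) = 2, so dim ker(A − (4)·I) = n − 2 = 2

Summary:
  λ = 1: algebraic multiplicity = 2, geometric multiplicity = 1
  λ = 4: algebraic multiplicity = 2, geometric multiplicity = 2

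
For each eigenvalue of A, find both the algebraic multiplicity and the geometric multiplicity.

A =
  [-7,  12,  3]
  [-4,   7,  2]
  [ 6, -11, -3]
λ = -1: alg = 3, geom = 1

Step 1 — factor the characteristic polynomial to read off the algebraic multiplicities:
  χ_A(x) = (x + 1)^3

Step 2 — compute geometric multiplicities via the rank-nullity identity g(λ) = n − rank(A − λI):
  rank(A − (-1)·I) = 2, so dim ker(A − (-1)·I) = n − 2 = 1

Summary:
  λ = -1: algebraic multiplicity = 3, geometric multiplicity = 1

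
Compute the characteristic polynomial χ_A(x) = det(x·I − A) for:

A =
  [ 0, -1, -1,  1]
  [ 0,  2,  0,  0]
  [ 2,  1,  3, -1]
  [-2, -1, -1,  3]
x^4 - 8*x^3 + 24*x^2 - 32*x + 16

Expanding det(x·I − A) (e.g. by cofactor expansion or by noting that A is similar to its Jordan form J, which has the same characteristic polynomial as A) gives
  χ_A(x) = x^4 - 8*x^3 + 24*x^2 - 32*x + 16
which factors as (x - 2)^4. The eigenvalues (with algebraic multiplicities) are λ = 2 with multiplicity 4.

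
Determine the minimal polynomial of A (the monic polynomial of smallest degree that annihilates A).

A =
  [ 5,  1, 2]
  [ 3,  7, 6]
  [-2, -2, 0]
x^2 - 8*x + 16

The characteristic polynomial is χ_A(x) = (x - 4)^3, so the eigenvalues are known. The minimal polynomial is
  m_A(x) = Π_λ (x − λ)^{k_λ}
where k_λ is the size of the *largest* Jordan block for λ (equivalently, the smallest k with (A − λI)^k v = 0 for every generalised eigenvector v of λ).

  λ = 4: largest Jordan block has size 2, contributing (x − 4)^2

So m_A(x) = (x - 4)^2 = x^2 - 8*x + 16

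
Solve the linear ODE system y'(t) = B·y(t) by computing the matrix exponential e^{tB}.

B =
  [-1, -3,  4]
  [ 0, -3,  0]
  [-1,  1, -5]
e^{tB} =
  [2*t*exp(-3*t) + exp(-3*t), -t^2*exp(-3*t) - 3*t*exp(-3*t), 4*t*exp(-3*t)]
  [0, exp(-3*t), 0]
  [-t*exp(-3*t), t^2*exp(-3*t)/2 + t*exp(-3*t), -2*t*exp(-3*t) + exp(-3*t)]

Strategy: write B = P · J · P⁻¹ where J is a Jordan canonical form, so e^{tB} = P · e^{tJ} · P⁻¹, and e^{tJ} can be computed block-by-block.

B has Jordan form
J =
  [-3,  1,  0]
  [ 0, -3,  1]
  [ 0,  0, -3]
(up to reordering of blocks).

Per-block formulas:
  For a 3×3 Jordan block J_3(-3): exp(t · J_3(-3)) = e^(-3t)·(I + t·N + (t^2/2)·N^2), where N is the 3×3 nilpotent shift.

After assembling e^{tJ} and conjugating by P, we get:

e^{tB} =
  [2*t*exp(-3*t) + exp(-3*t), -t^2*exp(-3*t) - 3*t*exp(-3*t), 4*t*exp(-3*t)]
  [0, exp(-3*t), 0]
  [-t*exp(-3*t), t^2*exp(-3*t)/2 + t*exp(-3*t), -2*t*exp(-3*t) + exp(-3*t)]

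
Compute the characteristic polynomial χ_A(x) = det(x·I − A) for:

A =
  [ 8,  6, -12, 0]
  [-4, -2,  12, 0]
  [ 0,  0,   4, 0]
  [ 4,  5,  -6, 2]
x^4 - 12*x^3 + 52*x^2 - 96*x + 64

Expanding det(x·I − A) (e.g. by cofactor expansion or by noting that A is similar to its Jordan form J, which has the same characteristic polynomial as A) gives
  χ_A(x) = x^4 - 12*x^3 + 52*x^2 - 96*x + 64
which factors as (x - 4)^2*(x - 2)^2. The eigenvalues (with algebraic multiplicities) are λ = 2 with multiplicity 2, λ = 4 with multiplicity 2.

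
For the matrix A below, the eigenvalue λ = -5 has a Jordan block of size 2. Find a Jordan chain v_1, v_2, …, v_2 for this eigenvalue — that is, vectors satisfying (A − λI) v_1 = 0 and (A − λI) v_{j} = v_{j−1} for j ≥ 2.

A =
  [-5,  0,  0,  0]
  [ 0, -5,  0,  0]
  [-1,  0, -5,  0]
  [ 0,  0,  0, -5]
A Jordan chain for λ = -5 of length 2:
v_1 = (0, 0, -1, 0)ᵀ
v_2 = (1, 0, 0, 0)ᵀ

Let N = A − (-5)·I. We want v_2 with N^2 v_2 = 0 but N^1 v_2 ≠ 0; then v_{j-1} := N · v_j for j = 2, …, 2.

Pick v_2 = (1, 0, 0, 0)ᵀ.
Then v_1 = N · v_2 = (0, 0, -1, 0)ᵀ.

Sanity check: (A − (-5)·I) v_1 = (0, 0, 0, 0)ᵀ = 0. ✓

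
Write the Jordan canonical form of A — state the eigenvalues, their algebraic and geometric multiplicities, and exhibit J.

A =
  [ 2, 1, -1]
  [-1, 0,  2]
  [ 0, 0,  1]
J_3(1)

The characteristic polynomial is
  det(x·I − A) = x^3 - 3*x^2 + 3*x - 1 = (x - 1)^3

Eigenvalues and multiplicities (the geometric multiplicity of λ is n − rank(A − λI), which equals the number of Jordan blocks for λ):
  λ = 1: algebraic multiplicity = 3, geometric multiplicity = 1

Determining the block sizes for each eigenvalue:
  λ = 1: one block (gm = 1), so the single block has size am = 3 → block sizes [3]

Assembling the blocks gives a Jordan form
J =
  [1, 1, 0]
  [0, 1, 1]
  [0, 0, 1]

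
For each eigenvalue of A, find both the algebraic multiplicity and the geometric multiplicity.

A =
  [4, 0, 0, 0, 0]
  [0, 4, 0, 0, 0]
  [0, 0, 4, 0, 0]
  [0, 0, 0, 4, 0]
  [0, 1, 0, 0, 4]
λ = 4: alg = 5, geom = 4

Step 1 — factor the characteristic polynomial to read off the algebraic multiplicities:
  χ_A(x) = (x - 4)^5

Step 2 — compute geometric multiplicities via the rank-nullity identity g(λ) = n − rank(A − λI):
  rank(A − (4)·I) = 1, so dim ker(A − (4)·I) = n − 1 = 4

Summary:
  λ = 4: algebraic multiplicity = 5, geometric multiplicity = 4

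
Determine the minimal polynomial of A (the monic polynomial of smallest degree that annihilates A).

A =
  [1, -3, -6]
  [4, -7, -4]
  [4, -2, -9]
x^2 + 10*x + 25

The characteristic polynomial is χ_A(x) = (x + 5)^3, so the eigenvalues are known. The minimal polynomial is
  m_A(x) = Π_λ (x − λ)^{k_λ}
where k_λ is the size of the *largest* Jordan block for λ (equivalently, the smallest k with (A − λI)^k v = 0 for every generalised eigenvector v of λ).

  λ = -5: largest Jordan block has size 2, contributing (x + 5)^2

So m_A(x) = (x + 5)^2 = x^2 + 10*x + 25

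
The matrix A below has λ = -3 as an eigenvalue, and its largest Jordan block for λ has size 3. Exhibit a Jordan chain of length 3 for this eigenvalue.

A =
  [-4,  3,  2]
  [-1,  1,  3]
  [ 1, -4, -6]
A Jordan chain for λ = -3 of length 3:
v_1 = (1, 1, -1)ᵀ
v_2 = (3, 4, -4)ᵀ
v_3 = (0, 1, 0)ᵀ

Let N = A − (-3)·I. We want v_3 with N^3 v_3 = 0 but N^2 v_3 ≠ 0; then v_{j-1} := N · v_j for j = 3, …, 2.

Pick v_3 = (0, 1, 0)ᵀ.
Then v_2 = N · v_3 = (3, 4, -4)ᵀ.
Then v_1 = N · v_2 = (1, 1, -1)ᵀ.

Sanity check: (A − (-3)·I) v_1 = (0, 0, 0)ᵀ = 0. ✓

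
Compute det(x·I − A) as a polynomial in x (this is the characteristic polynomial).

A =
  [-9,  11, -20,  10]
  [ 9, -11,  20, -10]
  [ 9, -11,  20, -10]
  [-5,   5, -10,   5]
x^4 - 5*x^3

Expanding det(x·I − A) (e.g. by cofactor expansion or by noting that A is similar to its Jordan form J, which has the same characteristic polynomial as A) gives
  χ_A(x) = x^4 - 5*x^3
which factors as x^3*(x - 5). The eigenvalues (with algebraic multiplicities) are λ = 0 with multiplicity 3, λ = 5 with multiplicity 1.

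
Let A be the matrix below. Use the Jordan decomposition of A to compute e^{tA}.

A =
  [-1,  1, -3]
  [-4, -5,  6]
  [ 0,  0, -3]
e^{tA} =
  [2*t*exp(-3*t) + exp(-3*t), t*exp(-3*t), -3*t*exp(-3*t)]
  [-4*t*exp(-3*t), -2*t*exp(-3*t) + exp(-3*t), 6*t*exp(-3*t)]
  [0, 0, exp(-3*t)]

Strategy: write A = P · J · P⁻¹ where J is a Jordan canonical form, so e^{tA} = P · e^{tJ} · P⁻¹, and e^{tJ} can be computed block-by-block.

A has Jordan form
J =
  [-3,  1,  0]
  [ 0, -3,  0]
  [ 0,  0, -3]
(up to reordering of blocks).

Per-block formulas:
  For a 2×2 Jordan block J_2(-3): exp(t · J_2(-3)) = e^(-3t)·(I + t·N), where N is the 2×2 nilpotent shift.
  For a 1×1 block at λ = -3: exp(t · [-3]) = [e^(-3t)].

After assembling e^{tJ} and conjugating by P, we get:

e^{tA} =
  [2*t*exp(-3*t) + exp(-3*t), t*exp(-3*t), -3*t*exp(-3*t)]
  [-4*t*exp(-3*t), -2*t*exp(-3*t) + exp(-3*t), 6*t*exp(-3*t)]
  [0, 0, exp(-3*t)]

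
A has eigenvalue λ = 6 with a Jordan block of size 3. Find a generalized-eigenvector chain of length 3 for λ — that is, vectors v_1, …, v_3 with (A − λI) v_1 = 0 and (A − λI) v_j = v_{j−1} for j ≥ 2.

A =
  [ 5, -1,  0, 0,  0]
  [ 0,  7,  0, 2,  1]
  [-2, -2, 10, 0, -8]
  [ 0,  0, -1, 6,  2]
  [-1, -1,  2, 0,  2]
A Jordan chain for λ = 6 of length 3:
v_1 = (1, -1, 2, 0, 1)ᵀ
v_2 = (-1, 0, -2, 0, -1)ᵀ
v_3 = (1, 0, 0, 0, 0)ᵀ

Let N = A − (6)·I. We want v_3 with N^3 v_3 = 0 but N^2 v_3 ≠ 0; then v_{j-1} := N · v_j for j = 3, …, 2.

Pick v_3 = (1, 0, 0, 0, 0)ᵀ.
Then v_2 = N · v_3 = (-1, 0, -2, 0, -1)ᵀ.
Then v_1 = N · v_2 = (1, -1, 2, 0, 1)ᵀ.

Sanity check: (A − (6)·I) v_1 = (0, 0, 0, 0, 0)ᵀ = 0. ✓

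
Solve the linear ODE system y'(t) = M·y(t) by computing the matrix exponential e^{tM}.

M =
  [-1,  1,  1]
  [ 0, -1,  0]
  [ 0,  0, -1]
e^{tM} =
  [exp(-t), t*exp(-t), t*exp(-t)]
  [0, exp(-t), 0]
  [0, 0, exp(-t)]

Strategy: write M = P · J · P⁻¹ where J is a Jordan canonical form, so e^{tM} = P · e^{tJ} · P⁻¹, and e^{tJ} can be computed block-by-block.

M has Jordan form
J =
  [-1,  1,  0]
  [ 0, -1,  0]
  [ 0,  0, -1]
(up to reordering of blocks).

Per-block formulas:
  For a 1×1 block at λ = -1: exp(t · [-1]) = [e^(-1t)].
  For a 2×2 Jordan block J_2(-1): exp(t · J_2(-1)) = e^(-1t)·(I + t·N), where N is the 2×2 nilpotent shift.

After assembling e^{tJ} and conjugating by P, we get:

e^{tM} =
  [exp(-t), t*exp(-t), t*exp(-t)]
  [0, exp(-t), 0]
  [0, 0, exp(-t)]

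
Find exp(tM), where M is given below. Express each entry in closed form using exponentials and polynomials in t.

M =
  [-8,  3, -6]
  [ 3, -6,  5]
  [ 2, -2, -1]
e^{tM} =
  [3*t^2*exp(-5*t) - 3*t*exp(-5*t) + exp(-5*t), 3*t*exp(-5*t), 9*t^2*exp(-5*t)/2 - 6*t*exp(-5*t)]
  [-t^2*exp(-5*t) + 3*t*exp(-5*t), -t*exp(-5*t) + exp(-5*t), -3*t^2*exp(-5*t)/2 + 5*t*exp(-5*t)]
  [-2*t^2*exp(-5*t) + 2*t*exp(-5*t), -2*t*exp(-5*t), -3*t^2*exp(-5*t) + 4*t*exp(-5*t) + exp(-5*t)]

Strategy: write M = P · J · P⁻¹ where J is a Jordan canonical form, so e^{tM} = P · e^{tJ} · P⁻¹, and e^{tJ} can be computed block-by-block.

M has Jordan form
J =
  [-5,  1,  0]
  [ 0, -5,  1]
  [ 0,  0, -5]
(up to reordering of blocks).

Per-block formulas:
  For a 3×3 Jordan block J_3(-5): exp(t · J_3(-5)) = e^(-5t)·(I + t·N + (t^2/2)·N^2), where N is the 3×3 nilpotent shift.

After assembling e^{tJ} and conjugating by P, we get:

e^{tM} =
  [3*t^2*exp(-5*t) - 3*t*exp(-5*t) + exp(-5*t), 3*t*exp(-5*t), 9*t^2*exp(-5*t)/2 - 6*t*exp(-5*t)]
  [-t^2*exp(-5*t) + 3*t*exp(-5*t), -t*exp(-5*t) + exp(-5*t), -3*t^2*exp(-5*t)/2 + 5*t*exp(-5*t)]
  [-2*t^2*exp(-5*t) + 2*t*exp(-5*t), -2*t*exp(-5*t), -3*t^2*exp(-5*t) + 4*t*exp(-5*t) + exp(-5*t)]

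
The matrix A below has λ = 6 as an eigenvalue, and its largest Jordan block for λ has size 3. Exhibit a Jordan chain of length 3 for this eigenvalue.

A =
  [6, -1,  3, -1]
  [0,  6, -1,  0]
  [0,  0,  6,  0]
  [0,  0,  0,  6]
A Jordan chain for λ = 6 of length 3:
v_1 = (1, 0, 0, 0)ᵀ
v_2 = (3, -1, 0, 0)ᵀ
v_3 = (0, 0, 1, 0)ᵀ

Let N = A − (6)·I. We want v_3 with N^3 v_3 = 0 but N^2 v_3 ≠ 0; then v_{j-1} := N · v_j for j = 3, …, 2.

Pick v_3 = (0, 0, 1, 0)ᵀ.
Then v_2 = N · v_3 = (3, -1, 0, 0)ᵀ.
Then v_1 = N · v_2 = (1, 0, 0, 0)ᵀ.

Sanity check: (A − (6)·I) v_1 = (0, 0, 0, 0)ᵀ = 0. ✓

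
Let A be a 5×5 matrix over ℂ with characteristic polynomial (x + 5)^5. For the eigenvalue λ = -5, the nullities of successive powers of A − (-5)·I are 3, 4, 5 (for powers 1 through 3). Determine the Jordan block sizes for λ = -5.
Block sizes for λ = -5: [3, 1, 1]

From the dimensions of kernels of powers, the number of Jordan blocks of size at least j is d_j − d_{j−1} where d_j = dim ker(N^j) (with d_0 = 0). Computing the differences gives [3, 1, 1].
The number of blocks of size exactly k is (#blocks of size ≥ k) − (#blocks of size ≥ k + 1), so the partition is: 2 block(s) of size 1, 1 block(s) of size 3.
In nonincreasing order the block sizes are [3, 1, 1].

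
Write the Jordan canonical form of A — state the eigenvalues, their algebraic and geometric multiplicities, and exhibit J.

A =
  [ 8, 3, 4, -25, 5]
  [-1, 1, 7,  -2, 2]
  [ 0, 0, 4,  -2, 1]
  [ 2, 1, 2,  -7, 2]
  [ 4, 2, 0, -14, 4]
J_3(2) ⊕ J_2(2)

The characteristic polynomial is
  det(x·I − A) = x^5 - 10*x^4 + 40*x^3 - 80*x^2 + 80*x - 32 = (x - 2)^5

Eigenvalues and multiplicities (the geometric multiplicity of λ is n − rank(A − λI), which equals the number of Jordan blocks for λ):
  λ = 2: algebraic multiplicity = 5, geometric multiplicity = 2

Determining the block sizes for each eigenvalue:
  λ = 2: with am = 5 and gm = 2, the partition is not yet determined (e.g. several partitions of 5 into 2 parts exist). Let N = A − (2)·I. Computing rank(N^1) = 3, rank(N^2) = 1, rank(N^3) = 0; the number of blocks of size ≥ j is rank(N^{j−1}) − rank(N^j), giving [2, 2, 1]. So we have 1 block(s) of size 3, 1 block(s) of size 2 → block sizes [3, 2]

Assembling the blocks gives a Jordan form
J =
  [2, 1, 0, 0, 0]
  [0, 2, 1, 0, 0]
  [0, 0, 2, 0, 0]
  [0, 0, 0, 2, 1]
  [0, 0, 0, 0, 2]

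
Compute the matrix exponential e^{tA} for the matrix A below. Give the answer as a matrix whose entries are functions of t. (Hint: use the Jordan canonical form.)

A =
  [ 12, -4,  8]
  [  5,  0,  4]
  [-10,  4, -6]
e^{tA} =
  [10*t*exp(2*t) + exp(2*t), -4*t*exp(2*t), 8*t*exp(2*t)]
  [5*t*exp(2*t), -2*t*exp(2*t) + exp(2*t), 4*t*exp(2*t)]
  [-10*t*exp(2*t), 4*t*exp(2*t), -8*t*exp(2*t) + exp(2*t)]

Strategy: write A = P · J · P⁻¹ where J is a Jordan canonical form, so e^{tA} = P · e^{tJ} · P⁻¹, and e^{tJ} can be computed block-by-block.

A has Jordan form
J =
  [2, 1, 0]
  [0, 2, 0]
  [0, 0, 2]
(up to reordering of blocks).

Per-block formulas:
  For a 2×2 Jordan block J_2(2): exp(t · J_2(2)) = e^(2t)·(I + t·N), where N is the 2×2 nilpotent shift.
  For a 1×1 block at λ = 2: exp(t · [2]) = [e^(2t)].

After assembling e^{tJ} and conjugating by P, we get:

e^{tA} =
  [10*t*exp(2*t) + exp(2*t), -4*t*exp(2*t), 8*t*exp(2*t)]
  [5*t*exp(2*t), -2*t*exp(2*t) + exp(2*t), 4*t*exp(2*t)]
  [-10*t*exp(2*t), 4*t*exp(2*t), -8*t*exp(2*t) + exp(2*t)]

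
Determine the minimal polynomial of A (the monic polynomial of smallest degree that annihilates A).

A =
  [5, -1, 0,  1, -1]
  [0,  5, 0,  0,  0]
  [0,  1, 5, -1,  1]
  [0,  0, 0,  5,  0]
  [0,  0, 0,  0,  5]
x^2 - 10*x + 25

The characteristic polynomial is χ_A(x) = (x - 5)^5, so the eigenvalues are known. The minimal polynomial is
  m_A(x) = Π_λ (x − λ)^{k_λ}
where k_λ is the size of the *largest* Jordan block for λ (equivalently, the smallest k with (A − λI)^k v = 0 for every generalised eigenvector v of λ).

  λ = 5: largest Jordan block has size 2, contributing (x − 5)^2

So m_A(x) = (x - 5)^2 = x^2 - 10*x + 25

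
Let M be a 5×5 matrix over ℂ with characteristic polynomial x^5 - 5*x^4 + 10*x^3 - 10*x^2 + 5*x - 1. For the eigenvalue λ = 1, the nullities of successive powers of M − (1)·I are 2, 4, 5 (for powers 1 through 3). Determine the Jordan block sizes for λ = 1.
Block sizes for λ = 1: [3, 2]

From the dimensions of kernels of powers, the number of Jordan blocks of size at least j is d_j − d_{j−1} where d_j = dim ker(N^j) (with d_0 = 0). Computing the differences gives [2, 2, 1].
The number of blocks of size exactly k is (#blocks of size ≥ k) − (#blocks of size ≥ k + 1), so the partition is: 1 block(s) of size 2, 1 block(s) of size 3.
In nonincreasing order the block sizes are [3, 2].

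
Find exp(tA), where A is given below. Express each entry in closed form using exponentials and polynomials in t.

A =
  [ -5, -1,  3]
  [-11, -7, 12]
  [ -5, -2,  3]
e^{tA} =
  [-2*t*exp(-3*t) + exp(-3*t), -t*exp(-3*t), 3*t*exp(-3*t)]
  [3*t^2*exp(-3*t) - 11*t*exp(-3*t), 3*t^2*exp(-3*t)/2 - 4*t*exp(-3*t) + exp(-3*t), -9*t^2*exp(-3*t)/2 + 12*t*exp(-3*t)]
  [t^2*exp(-3*t) - 5*t*exp(-3*t), t^2*exp(-3*t)/2 - 2*t*exp(-3*t), -3*t^2*exp(-3*t)/2 + 6*t*exp(-3*t) + exp(-3*t)]

Strategy: write A = P · J · P⁻¹ where J is a Jordan canonical form, so e^{tA} = P · e^{tJ} · P⁻¹, and e^{tJ} can be computed block-by-block.

A has Jordan form
J =
  [-3,  1,  0]
  [ 0, -3,  1]
  [ 0,  0, -3]
(up to reordering of blocks).

Per-block formulas:
  For a 3×3 Jordan block J_3(-3): exp(t · J_3(-3)) = e^(-3t)·(I + t·N + (t^2/2)·N^2), where N is the 3×3 nilpotent shift.

After assembling e^{tJ} and conjugating by P, we get:

e^{tA} =
  [-2*t*exp(-3*t) + exp(-3*t), -t*exp(-3*t), 3*t*exp(-3*t)]
  [3*t^2*exp(-3*t) - 11*t*exp(-3*t), 3*t^2*exp(-3*t)/2 - 4*t*exp(-3*t) + exp(-3*t), -9*t^2*exp(-3*t)/2 + 12*t*exp(-3*t)]
  [t^2*exp(-3*t) - 5*t*exp(-3*t), t^2*exp(-3*t)/2 - 2*t*exp(-3*t), -3*t^2*exp(-3*t)/2 + 6*t*exp(-3*t) + exp(-3*t)]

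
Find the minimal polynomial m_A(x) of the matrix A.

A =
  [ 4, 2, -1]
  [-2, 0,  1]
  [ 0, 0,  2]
x^2 - 4*x + 4

The characteristic polynomial is χ_A(x) = (x - 2)^3, so the eigenvalues are known. The minimal polynomial is
  m_A(x) = Π_λ (x − λ)^{k_λ}
where k_λ is the size of the *largest* Jordan block for λ (equivalently, the smallest k with (A − λI)^k v = 0 for every generalised eigenvector v of λ).

  λ = 2: largest Jordan block has size 2, contributing (x − 2)^2

So m_A(x) = (x - 2)^2 = x^2 - 4*x + 4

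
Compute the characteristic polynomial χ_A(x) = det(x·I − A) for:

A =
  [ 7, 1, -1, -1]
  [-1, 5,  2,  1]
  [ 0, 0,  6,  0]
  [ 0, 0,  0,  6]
x^4 - 24*x^3 + 216*x^2 - 864*x + 1296

Expanding det(x·I − A) (e.g. by cofactor expansion or by noting that A is similar to its Jordan form J, which has the same characteristic polynomial as A) gives
  χ_A(x) = x^4 - 24*x^3 + 216*x^2 - 864*x + 1296
which factors as (x - 6)^4. The eigenvalues (with algebraic multiplicities) are λ = 6 with multiplicity 4.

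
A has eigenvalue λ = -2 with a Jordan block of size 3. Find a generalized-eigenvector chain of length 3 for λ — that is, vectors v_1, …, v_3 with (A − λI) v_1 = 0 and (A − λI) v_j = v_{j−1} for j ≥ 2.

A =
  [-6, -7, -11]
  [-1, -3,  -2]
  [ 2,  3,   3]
A Jordan chain for λ = -2 of length 3:
v_1 = (1, 1, -1)ᵀ
v_2 = (-4, -1, 2)ᵀ
v_3 = (1, 0, 0)ᵀ

Let N = A − (-2)·I. We want v_3 with N^3 v_3 = 0 but N^2 v_3 ≠ 0; then v_{j-1} := N · v_j for j = 3, …, 2.

Pick v_3 = (1, 0, 0)ᵀ.
Then v_2 = N · v_3 = (-4, -1, 2)ᵀ.
Then v_1 = N · v_2 = (1, 1, -1)ᵀ.

Sanity check: (A − (-2)·I) v_1 = (0, 0, 0)ᵀ = 0. ✓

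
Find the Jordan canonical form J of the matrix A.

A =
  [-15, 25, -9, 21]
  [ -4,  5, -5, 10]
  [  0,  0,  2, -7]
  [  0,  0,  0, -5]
J_3(-5) ⊕ J_1(2)

The characteristic polynomial is
  det(x·I − A) = x^4 + 13*x^3 + 45*x^2 - 25*x - 250 = (x - 2)*(x + 5)^3

Eigenvalues and multiplicities (the geometric multiplicity of λ is n − rank(A − λI), which equals the number of Jordan blocks for λ):
  λ = -5: algebraic multiplicity = 3, geometric multiplicity = 1
  λ = 2: algebraic multiplicity = 1, geometric multiplicity = 1

Determining the block sizes for each eigenvalue:
  λ = -5: one block (gm = 1), so the single block has size am = 3 → block sizes [3]
  λ = 2: one block (gm = 1), so the single block has size am = 1 → block sizes [1]

Assembling the blocks gives a Jordan form
J =
  [-5,  1,  0, 0]
  [ 0, -5,  1, 0]
  [ 0,  0, -5, 0]
  [ 0,  0,  0, 2]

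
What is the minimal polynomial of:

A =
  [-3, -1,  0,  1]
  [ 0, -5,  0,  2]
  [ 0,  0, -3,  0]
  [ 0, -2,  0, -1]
x^2 + 6*x + 9

The characteristic polynomial is χ_A(x) = (x + 3)^4, so the eigenvalues are known. The minimal polynomial is
  m_A(x) = Π_λ (x − λ)^{k_λ}
where k_λ is the size of the *largest* Jordan block for λ (equivalently, the smallest k with (A − λI)^k v = 0 for every generalised eigenvector v of λ).

  λ = -3: largest Jordan block has size 2, contributing (x + 3)^2

So m_A(x) = (x + 3)^2 = x^2 + 6*x + 9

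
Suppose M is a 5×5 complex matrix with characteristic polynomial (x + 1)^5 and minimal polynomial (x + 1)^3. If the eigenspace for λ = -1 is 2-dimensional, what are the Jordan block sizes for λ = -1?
Block sizes for λ = -1: [3, 2]

Step 1 — from the characteristic polynomial, algebraic multiplicity of λ = -1 is 5. From dim ker(M − (-1)·I) = 2, there are exactly 2 Jordan blocks for λ = -1.
Step 2 — from the minimal polynomial, the factor (x + 1)^3 tells us the largest block for λ = -1 has size 3.
Step 3 — with total size 5, 2 blocks, and largest block 3, the block sizes (in nonincreasing order) are [3, 2].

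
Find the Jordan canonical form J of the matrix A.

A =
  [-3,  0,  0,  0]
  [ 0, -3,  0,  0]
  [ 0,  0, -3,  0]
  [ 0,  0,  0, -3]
J_1(-3) ⊕ J_1(-3) ⊕ J_1(-3) ⊕ J_1(-3)

The characteristic polynomial is
  det(x·I − A) = x^4 + 12*x^3 + 54*x^2 + 108*x + 81 = (x + 3)^4

Eigenvalues and multiplicities (the geometric multiplicity of λ is n − rank(A − λI), which equals the number of Jordan blocks for λ):
  λ = -3: algebraic multiplicity = 4, geometric multiplicity = 4

Determining the block sizes for each eigenvalue:
  λ = -3: gm = am = 4, so every block has size 1 → block sizes [1, 1, 1, 1]

Assembling the blocks gives a Jordan form
J =
  [-3,  0,  0,  0]
  [ 0, -3,  0,  0]
  [ 0,  0, -3,  0]
  [ 0,  0,  0, -3]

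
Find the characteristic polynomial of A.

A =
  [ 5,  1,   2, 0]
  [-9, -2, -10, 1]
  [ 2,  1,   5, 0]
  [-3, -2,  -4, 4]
x^4 - 12*x^3 + 54*x^2 - 108*x + 81

Expanding det(x·I − A) (e.g. by cofactor expansion or by noting that A is similar to its Jordan form J, which has the same characteristic polynomial as A) gives
  χ_A(x) = x^4 - 12*x^3 + 54*x^2 - 108*x + 81
which factors as (x - 3)^4. The eigenvalues (with algebraic multiplicities) are λ = 3 with multiplicity 4.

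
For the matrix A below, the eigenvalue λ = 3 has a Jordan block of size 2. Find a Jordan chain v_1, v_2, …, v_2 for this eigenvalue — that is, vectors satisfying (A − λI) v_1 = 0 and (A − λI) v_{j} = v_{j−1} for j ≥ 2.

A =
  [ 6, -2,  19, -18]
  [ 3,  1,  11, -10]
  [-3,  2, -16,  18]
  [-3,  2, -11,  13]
A Jordan chain for λ = 3 of length 2:
v_1 = (3, 3, -3, -3)ᵀ
v_2 = (1, 0, 0, 0)ᵀ

Let N = A − (3)·I. We want v_2 with N^2 v_2 = 0 but N^1 v_2 ≠ 0; then v_{j-1} := N · v_j for j = 2, …, 2.

Pick v_2 = (1, 0, 0, 0)ᵀ.
Then v_1 = N · v_2 = (3, 3, -3, -3)ᵀ.

Sanity check: (A − (3)·I) v_1 = (0, 0, 0, 0)ᵀ = 0. ✓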